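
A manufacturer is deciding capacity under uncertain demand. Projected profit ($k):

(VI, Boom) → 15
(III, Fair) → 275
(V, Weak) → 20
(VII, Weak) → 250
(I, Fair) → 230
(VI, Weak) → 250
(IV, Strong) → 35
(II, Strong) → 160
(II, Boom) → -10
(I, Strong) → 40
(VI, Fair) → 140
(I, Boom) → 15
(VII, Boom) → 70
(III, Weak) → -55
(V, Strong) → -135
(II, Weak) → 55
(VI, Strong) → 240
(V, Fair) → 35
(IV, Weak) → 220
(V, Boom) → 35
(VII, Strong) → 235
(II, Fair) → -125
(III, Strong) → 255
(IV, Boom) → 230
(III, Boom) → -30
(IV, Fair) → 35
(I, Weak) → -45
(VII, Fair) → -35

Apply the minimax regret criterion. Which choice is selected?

VI

Column bests: Weak=250, Fair=275, Strong=255, Boom=230.
I regrets: 295, 45, 215, 215 → max 295
II regrets: 195, 400, 95, 240 → max 400
III regrets: 305, 0, 0, 260 → max 305
IV regrets: 30, 240, 220, 0 → max 240
V regrets: 230, 240, 390, 195 → max 390
VI regrets: 0, 135, 15, 215 → max 215
VII regrets: 0, 310, 20, 160 → max 310
Smallest max regret = 215 → VI.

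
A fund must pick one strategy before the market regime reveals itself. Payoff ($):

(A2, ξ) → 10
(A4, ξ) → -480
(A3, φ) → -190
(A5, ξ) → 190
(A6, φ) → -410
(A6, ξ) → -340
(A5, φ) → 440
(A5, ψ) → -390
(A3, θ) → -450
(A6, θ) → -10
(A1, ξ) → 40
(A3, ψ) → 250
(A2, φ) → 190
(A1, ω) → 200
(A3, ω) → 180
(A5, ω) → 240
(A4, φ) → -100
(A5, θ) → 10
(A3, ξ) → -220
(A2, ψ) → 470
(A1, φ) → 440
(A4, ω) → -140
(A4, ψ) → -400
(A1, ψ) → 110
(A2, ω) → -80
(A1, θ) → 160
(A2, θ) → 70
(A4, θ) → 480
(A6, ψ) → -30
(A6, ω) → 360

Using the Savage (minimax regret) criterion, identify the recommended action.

Column bests: θ=480, φ=440, ψ=470, ω=360, ξ=190.
A1 regrets: 320, 0, 360, 160, 150 → max 360
A2 regrets: 410, 250, 0, 440, 180 → max 440
A3 regrets: 930, 630, 220, 180, 410 → max 930
A4 regrets: 0, 540, 870, 500, 670 → max 870
A5 regrets: 470, 0, 860, 120, 0 → max 860
A6 regrets: 490, 850, 500, 0, 530 → max 850
Smallest max regret = 360 → A1.

A1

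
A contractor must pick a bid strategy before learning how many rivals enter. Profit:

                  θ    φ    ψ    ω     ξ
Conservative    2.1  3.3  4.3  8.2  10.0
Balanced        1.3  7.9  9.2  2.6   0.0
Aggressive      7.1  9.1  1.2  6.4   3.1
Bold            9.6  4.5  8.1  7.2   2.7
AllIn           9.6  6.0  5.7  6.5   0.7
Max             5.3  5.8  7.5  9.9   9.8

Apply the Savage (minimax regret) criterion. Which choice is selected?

Column bests: θ=9.6, φ=9.1, ψ=9.2, ω=9.9, ξ=10.0.
Conservative regrets: 7.5, 5.8, 4.9, 1.7, 0.0 → max 7.5
Balanced regrets: 8.3, 1.2, 0.0, 7.3, 10.0 → max 10.0
Aggressive regrets: 2.5, 0.0, 8.0, 3.5, 6.9 → max 8.0
Bold regrets: 0.0, 4.6, 1.1, 2.7, 7.3 → max 7.3
AllIn regrets: 0.0, 3.1, 3.5, 3.4, 9.3 → max 9.3
Max regrets: 4.3, 3.3, 1.7, 0.0, 0.2 → max 4.3
Smallest max regret = 4.3 → Max.

Max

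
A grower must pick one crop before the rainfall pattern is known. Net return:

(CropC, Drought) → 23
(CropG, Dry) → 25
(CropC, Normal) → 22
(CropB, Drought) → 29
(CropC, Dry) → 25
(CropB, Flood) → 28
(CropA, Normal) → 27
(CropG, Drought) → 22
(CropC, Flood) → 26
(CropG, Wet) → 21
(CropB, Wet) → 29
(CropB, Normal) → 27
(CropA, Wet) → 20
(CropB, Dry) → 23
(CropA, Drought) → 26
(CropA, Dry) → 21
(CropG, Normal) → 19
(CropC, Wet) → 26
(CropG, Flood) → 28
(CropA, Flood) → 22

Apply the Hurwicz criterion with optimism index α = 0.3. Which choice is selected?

CropB

CropB: 0.3·29 + 0.7·23 = 24.8
CropG: 0.3·28 + 0.7·19 = 21.7
CropA: 0.3·27 + 0.7·20 = 22.1
CropC: 0.3·26 + 0.7·22 = 23.2
Highest Hurwicz score = 24.8 → CropB.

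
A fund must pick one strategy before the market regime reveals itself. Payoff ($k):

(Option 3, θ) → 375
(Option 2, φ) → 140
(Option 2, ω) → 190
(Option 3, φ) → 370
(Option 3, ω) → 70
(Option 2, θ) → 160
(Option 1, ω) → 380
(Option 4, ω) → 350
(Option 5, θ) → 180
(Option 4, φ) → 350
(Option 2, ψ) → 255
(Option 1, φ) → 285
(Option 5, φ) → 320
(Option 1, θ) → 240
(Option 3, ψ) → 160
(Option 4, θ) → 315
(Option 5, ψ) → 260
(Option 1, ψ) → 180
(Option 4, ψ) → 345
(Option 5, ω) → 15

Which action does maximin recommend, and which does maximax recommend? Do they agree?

Row minima: Option 1=180, Option 2=140, Option 3=70, Option 4=315, Option 5=15
Best worst-case = 315 → Option 4.
Row maxima: Option 1=380, Option 2=255, Option 3=375, Option 4=350, Option 5=320
Best best-case = 380 → Option 1.

maximin → Option 4; maximax → Option 1 (disagree)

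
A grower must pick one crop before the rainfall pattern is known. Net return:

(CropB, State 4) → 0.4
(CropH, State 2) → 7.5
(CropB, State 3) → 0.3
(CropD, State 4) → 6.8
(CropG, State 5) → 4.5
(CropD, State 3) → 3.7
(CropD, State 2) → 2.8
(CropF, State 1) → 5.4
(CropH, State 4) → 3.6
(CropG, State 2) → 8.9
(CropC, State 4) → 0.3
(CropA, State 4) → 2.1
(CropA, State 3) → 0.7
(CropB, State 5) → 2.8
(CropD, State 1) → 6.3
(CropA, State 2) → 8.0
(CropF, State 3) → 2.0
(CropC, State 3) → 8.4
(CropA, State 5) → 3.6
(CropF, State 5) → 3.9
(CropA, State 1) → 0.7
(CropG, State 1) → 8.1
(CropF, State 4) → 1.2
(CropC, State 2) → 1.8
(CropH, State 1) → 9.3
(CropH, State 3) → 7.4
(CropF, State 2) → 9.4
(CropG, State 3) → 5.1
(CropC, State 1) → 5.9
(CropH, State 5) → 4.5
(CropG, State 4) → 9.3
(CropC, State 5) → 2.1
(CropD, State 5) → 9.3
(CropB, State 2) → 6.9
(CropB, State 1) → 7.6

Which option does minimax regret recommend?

Column bests: State 1=9.3, State 2=9.4, State 3=8.4, State 4=9.3, State 5=9.3.
CropF regrets: 3.9, 0.0, 6.4, 8.1, 5.4 → max 8.1
CropH regrets: 0.0, 1.9, 1.0, 5.7, 4.8 → max 5.7
CropD regrets: 3.0, 6.6, 4.7, 2.5, 0.0 → max 6.6
CropA regrets: 8.6, 1.4, 7.7, 7.2, 5.7 → max 8.6
CropC regrets: 3.4, 7.6, 0.0, 9.0, 7.2 → max 9.0
CropB regrets: 1.7, 2.5, 8.1, 8.9, 6.5 → max 8.9
CropG regrets: 1.2, 0.5, 3.3, 0.0, 4.8 → max 4.8
Smallest max regret = 4.8 → CropG.

CropG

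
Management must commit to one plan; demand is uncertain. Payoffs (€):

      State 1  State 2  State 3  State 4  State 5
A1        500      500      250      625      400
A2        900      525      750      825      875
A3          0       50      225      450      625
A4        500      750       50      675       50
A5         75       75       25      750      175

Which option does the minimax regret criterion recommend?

A2

Column bests: State 1=900, State 2=750, State 3=750, State 4=825, State 5=875.
A1 regrets: 400, 250, 500, 200, 475 → max 500
A2 regrets: 0, 225, 0, 0, 0 → max 225
A3 regrets: 900, 700, 525, 375, 250 → max 900
A4 regrets: 400, 0, 700, 150, 825 → max 825
A5 regrets: 825, 675, 725, 75, 700 → max 825
Smallest max regret = 225 → A2.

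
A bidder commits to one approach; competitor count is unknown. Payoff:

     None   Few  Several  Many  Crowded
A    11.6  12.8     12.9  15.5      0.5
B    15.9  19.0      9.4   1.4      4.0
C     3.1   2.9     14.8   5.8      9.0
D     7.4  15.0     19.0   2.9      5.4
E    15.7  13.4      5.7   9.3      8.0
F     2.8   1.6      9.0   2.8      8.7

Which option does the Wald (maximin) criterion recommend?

Row minima: A=0.5, B=1.4, C=2.9, D=2.9, E=5.7, F=1.6
Best worst-case = 5.7 → E.

E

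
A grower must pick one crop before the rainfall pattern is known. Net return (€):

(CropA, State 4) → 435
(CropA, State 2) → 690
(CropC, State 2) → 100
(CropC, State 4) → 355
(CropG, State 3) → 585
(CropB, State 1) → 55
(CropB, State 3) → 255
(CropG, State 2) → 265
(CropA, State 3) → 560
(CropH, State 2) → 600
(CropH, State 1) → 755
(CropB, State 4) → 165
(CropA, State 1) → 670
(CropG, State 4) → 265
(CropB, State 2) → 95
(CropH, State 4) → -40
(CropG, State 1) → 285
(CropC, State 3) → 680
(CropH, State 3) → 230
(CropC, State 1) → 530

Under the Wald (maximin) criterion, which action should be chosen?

Row minima: CropA=435, CropB=55, CropG=265, CropC=100, CropH=-40
Best worst-case = 435 → CropA.

CropA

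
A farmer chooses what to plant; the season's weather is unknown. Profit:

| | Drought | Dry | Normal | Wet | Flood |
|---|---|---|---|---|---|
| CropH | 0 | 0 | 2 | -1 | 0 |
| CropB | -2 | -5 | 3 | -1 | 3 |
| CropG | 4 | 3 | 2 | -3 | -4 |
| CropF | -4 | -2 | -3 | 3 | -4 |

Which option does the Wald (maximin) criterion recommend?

Row minima: CropH=-1, CropB=-5, CropG=-4, CropF=-4
Best worst-case = -1 → CropH.

CropH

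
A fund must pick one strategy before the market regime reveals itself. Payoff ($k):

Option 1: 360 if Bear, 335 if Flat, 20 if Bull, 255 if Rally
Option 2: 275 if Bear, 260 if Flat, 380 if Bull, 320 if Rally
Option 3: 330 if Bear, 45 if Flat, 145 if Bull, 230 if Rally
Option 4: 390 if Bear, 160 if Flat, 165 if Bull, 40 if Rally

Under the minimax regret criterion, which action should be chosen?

Column bests: Bear=390, Flat=335, Bull=380, Rally=320.
Option 1 regrets: 30, 0, 360, 65 → max 360
Option 2 regrets: 115, 75, 0, 0 → max 115
Option 3 regrets: 60, 290, 235, 90 → max 290
Option 4 regrets: 0, 175, 215, 280 → max 280
Smallest max regret = 115 → Option 2.

Option 2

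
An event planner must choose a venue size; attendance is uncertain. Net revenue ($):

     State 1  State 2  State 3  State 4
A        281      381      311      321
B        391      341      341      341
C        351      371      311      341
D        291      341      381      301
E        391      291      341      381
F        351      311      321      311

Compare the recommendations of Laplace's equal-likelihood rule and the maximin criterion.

Row averages: A=323.5, B=353.5, C=343.5, D=328.5, E=351, F=323.5
Highest average = 353.5 → B.
Row minima: A=281, B=341, C=311, D=291, E=291, F=311
Best worst-case = 341 → B.

laplace → B; maximin → B (agree)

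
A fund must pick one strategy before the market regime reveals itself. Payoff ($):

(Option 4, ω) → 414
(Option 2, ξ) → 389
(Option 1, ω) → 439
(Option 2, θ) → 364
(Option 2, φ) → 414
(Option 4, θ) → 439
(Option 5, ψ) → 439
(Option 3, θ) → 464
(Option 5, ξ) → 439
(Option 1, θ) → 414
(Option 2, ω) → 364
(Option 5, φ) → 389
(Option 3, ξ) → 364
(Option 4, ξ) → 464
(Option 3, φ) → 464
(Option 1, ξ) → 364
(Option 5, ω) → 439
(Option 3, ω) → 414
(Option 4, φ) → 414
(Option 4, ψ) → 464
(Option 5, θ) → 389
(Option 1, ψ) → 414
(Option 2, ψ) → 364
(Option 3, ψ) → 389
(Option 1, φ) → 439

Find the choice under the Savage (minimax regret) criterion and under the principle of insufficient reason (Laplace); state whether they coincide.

Column bests: θ=464, φ=464, ψ=464, ω=439, ξ=464.
Option 1 regrets: 50, 25, 50, 0, 100 → max 100
Option 2 regrets: 100, 50, 100, 75, 75 → max 100
Option 3 regrets: 0, 0, 75, 25, 100 → max 100
Option 4 regrets: 25, 50, 0, 25, 0 → max 50
Option 5 regrets: 75, 75, 25, 0, 25 → max 75
Smallest max regret = 50 → Option 4.
Row averages: Option 1=414, Option 2=379, Option 3=419, Option 4=439, Option 5=419
Highest average = 439 → Option 4.

minimax regret → Option 4; laplace → Option 4 (agree)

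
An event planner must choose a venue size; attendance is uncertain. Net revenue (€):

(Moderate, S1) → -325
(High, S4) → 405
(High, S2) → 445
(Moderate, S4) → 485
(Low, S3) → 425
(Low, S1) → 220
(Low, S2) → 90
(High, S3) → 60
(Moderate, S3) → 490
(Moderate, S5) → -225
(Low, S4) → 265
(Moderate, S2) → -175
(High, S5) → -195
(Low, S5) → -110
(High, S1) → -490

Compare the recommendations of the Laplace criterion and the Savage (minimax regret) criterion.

Row averages: Low=178, Moderate=50, High=45
Highest average = 178 → Low.
Column bests: S1=220, S2=445, S3=490, S4=485, S5=-110.
Low regrets: 0, 355, 65, 220, 0 → max 355
Moderate regrets: 545, 620, 0, 0, 115 → max 620
High regrets: 710, 0, 430, 80, 85 → max 710
Smallest max regret = 355 → Low.

laplace → Low; minimax regret → Low (agree)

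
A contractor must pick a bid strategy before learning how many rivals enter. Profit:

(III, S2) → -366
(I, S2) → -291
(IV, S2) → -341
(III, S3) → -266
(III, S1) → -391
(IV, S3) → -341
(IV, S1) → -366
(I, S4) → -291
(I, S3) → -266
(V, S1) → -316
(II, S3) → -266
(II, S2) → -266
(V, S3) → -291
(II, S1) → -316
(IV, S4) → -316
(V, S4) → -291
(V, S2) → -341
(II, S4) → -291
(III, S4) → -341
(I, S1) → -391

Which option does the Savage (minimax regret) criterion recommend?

Column bests: S1=-316, S2=-266, S3=-266, S4=-291.
I regrets: 75, 25, 0, 0 → max 75
II regrets: 0, 0, 0, 0 → max 0
III regrets: 75, 100, 0, 50 → max 100
IV regrets: 50, 75, 75, 25 → max 75
V regrets: 0, 75, 25, 0 → max 75
Smallest max regret = 0 → II.

II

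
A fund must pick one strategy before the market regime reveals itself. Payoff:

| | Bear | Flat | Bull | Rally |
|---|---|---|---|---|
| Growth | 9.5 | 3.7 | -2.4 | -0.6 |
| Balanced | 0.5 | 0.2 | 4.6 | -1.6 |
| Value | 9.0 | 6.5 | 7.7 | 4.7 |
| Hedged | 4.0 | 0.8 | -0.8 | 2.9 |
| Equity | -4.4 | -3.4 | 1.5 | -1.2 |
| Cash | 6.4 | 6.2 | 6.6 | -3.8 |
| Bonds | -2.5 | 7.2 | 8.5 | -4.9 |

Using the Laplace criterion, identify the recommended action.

Row averages: Growth=2.55, Balanced=0.925, Value=6.975, Hedged=1.725, Equity=-1.875, Cash=3.85, Bonds=2.075
Highest average = 6.975 → Value.

Value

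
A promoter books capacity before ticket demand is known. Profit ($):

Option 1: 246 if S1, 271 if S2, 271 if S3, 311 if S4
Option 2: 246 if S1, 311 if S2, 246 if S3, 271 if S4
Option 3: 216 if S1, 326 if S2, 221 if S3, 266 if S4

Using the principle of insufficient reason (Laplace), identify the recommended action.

Option 1

Row averages: Option 1=274.75, Option 2=268.5, Option 3=257.25
Highest average = 274.75 → Option 1.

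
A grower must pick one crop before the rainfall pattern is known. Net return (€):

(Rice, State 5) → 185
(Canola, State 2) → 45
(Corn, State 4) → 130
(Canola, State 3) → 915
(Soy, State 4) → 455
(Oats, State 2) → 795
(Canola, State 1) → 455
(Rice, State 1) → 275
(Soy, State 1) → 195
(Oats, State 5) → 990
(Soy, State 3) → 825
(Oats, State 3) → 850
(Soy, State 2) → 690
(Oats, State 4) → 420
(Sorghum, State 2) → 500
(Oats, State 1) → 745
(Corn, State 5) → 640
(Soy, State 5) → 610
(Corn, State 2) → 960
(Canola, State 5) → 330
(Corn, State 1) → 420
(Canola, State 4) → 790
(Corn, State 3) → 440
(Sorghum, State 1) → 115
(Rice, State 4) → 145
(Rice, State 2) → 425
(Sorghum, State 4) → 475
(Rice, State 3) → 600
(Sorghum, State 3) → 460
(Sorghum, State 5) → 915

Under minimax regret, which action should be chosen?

Column bests: State 1=745, State 2=960, State 3=915, State 4=790, State 5=990.
Rice regrets: 470, 535, 315, 645, 805 → max 805
Canola regrets: 290, 915, 0, 0, 660 → max 915
Corn regrets: 325, 0, 475, 660, 350 → max 660
Oats regrets: 0, 165, 65, 370, 0 → max 370
Soy regrets: 550, 270, 90, 335, 380 → max 550
Sorghum regrets: 630, 460, 455, 315, 75 → max 630
Smallest max regret = 370 → Oats.

Oats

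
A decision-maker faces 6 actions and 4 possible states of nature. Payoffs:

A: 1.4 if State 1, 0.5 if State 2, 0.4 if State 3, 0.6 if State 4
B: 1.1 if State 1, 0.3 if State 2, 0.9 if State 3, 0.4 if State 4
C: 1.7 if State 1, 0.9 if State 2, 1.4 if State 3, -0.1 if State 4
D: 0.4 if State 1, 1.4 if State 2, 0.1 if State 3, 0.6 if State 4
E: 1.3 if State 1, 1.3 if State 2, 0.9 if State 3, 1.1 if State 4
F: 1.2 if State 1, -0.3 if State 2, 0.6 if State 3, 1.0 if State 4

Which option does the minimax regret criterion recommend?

E

Column bests: State 1=1.7, State 2=1.4, State 3=1.4, State 4=1.1.
A regrets: 0.3, 0.9, 1.0, 0.5 → max 1.0
B regrets: 0.6, 1.1, 0.5, 0.7 → max 1.1
C regrets: 0.0, 0.5, 0.0, 1.2 → max 1.2
D regrets: 1.3, 0.0, 1.3, 0.5 → max 1.3
E regrets: 0.4, 0.1, 0.5, 0.0 → max 0.5
F regrets: 0.5, 1.7, 0.8, 0.1 → max 1.7
Smallest max regret = 0.5 → E.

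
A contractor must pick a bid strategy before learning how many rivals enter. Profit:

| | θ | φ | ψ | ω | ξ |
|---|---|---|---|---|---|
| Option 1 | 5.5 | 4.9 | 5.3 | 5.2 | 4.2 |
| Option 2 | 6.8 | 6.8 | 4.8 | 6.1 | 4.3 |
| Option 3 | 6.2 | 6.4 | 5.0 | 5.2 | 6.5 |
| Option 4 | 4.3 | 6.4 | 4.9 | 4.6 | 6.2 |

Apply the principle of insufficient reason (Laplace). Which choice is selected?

Row averages: Option 1=5.02, Option 2=5.76, Option 3=5.86, Option 4=5.28
Highest average = 5.86 → Option 3.

Option 3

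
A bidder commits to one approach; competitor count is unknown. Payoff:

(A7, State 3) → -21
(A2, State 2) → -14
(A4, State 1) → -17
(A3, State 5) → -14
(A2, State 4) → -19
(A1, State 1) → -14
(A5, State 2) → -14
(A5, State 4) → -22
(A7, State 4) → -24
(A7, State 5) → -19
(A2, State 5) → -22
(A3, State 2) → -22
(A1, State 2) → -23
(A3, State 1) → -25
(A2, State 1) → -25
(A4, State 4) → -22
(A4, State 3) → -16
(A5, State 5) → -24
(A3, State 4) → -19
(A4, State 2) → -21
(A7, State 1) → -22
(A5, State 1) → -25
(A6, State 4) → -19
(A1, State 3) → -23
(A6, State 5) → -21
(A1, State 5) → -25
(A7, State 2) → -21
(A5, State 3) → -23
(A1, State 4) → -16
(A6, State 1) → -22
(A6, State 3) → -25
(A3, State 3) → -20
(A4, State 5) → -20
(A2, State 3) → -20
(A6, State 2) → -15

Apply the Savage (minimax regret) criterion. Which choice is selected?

A4

Column bests: State 1=-14, State 2=-14, State 3=-16, State 4=-16, State 5=-14.
A1 regrets: 0, 9, 7, 0, 11 → max 11
A2 regrets: 11, 0, 4, 3, 8 → max 11
A3 regrets: 11, 8, 4, 3, 0 → max 11
A4 regrets: 3, 7, 0, 6, 6 → max 7
A5 regrets: 11, 0, 7, 6, 10 → max 11
A6 regrets: 8, 1, 9, 3, 7 → max 9
A7 regrets: 8, 7, 5, 8, 5 → max 8
Smallest max regret = 7 → A4.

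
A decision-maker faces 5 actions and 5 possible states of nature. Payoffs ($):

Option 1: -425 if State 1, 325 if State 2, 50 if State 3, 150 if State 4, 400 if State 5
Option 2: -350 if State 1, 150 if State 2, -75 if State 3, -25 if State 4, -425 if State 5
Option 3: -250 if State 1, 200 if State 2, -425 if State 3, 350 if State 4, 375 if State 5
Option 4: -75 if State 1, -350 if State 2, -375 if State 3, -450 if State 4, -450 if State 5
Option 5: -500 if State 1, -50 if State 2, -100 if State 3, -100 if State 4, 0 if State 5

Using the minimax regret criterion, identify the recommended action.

Column bests: State 1=-75, State 2=325, State 3=50, State 4=350, State 5=400.
Option 1 regrets: 350, 0, 0, 200, 0 → max 350
Option 2 regrets: 275, 175, 125, 375, 825 → max 825
Option 3 regrets: 175, 125, 475, 0, 25 → max 475
Option 4 regrets: 0, 675, 425, 800, 850 → max 850
Option 5 regrets: 425, 375, 150, 450, 400 → max 450
Smallest max regret = 350 → Option 1.

Option 1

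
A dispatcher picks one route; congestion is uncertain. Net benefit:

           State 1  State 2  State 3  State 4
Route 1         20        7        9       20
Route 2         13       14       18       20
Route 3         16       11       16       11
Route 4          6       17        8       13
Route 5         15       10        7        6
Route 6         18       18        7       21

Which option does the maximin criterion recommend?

Route 2

Row minima: Route 1=7, Route 2=13, Route 3=11, Route 4=6, Route 5=6, Route 6=7
Best worst-case = 13 → Route 2.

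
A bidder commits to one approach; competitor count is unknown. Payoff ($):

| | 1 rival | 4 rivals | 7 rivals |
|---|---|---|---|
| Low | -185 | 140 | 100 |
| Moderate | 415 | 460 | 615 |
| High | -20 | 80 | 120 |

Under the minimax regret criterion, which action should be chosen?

Moderate

Column bests: 1 rival=415, 4 rivals=460, 7 rivals=615.
Low regrets: 600, 320, 515 → max 600
Moderate regrets: 0, 0, 0 → max 0
High regrets: 435, 380, 495 → max 495
Smallest max regret = 0 → Moderate.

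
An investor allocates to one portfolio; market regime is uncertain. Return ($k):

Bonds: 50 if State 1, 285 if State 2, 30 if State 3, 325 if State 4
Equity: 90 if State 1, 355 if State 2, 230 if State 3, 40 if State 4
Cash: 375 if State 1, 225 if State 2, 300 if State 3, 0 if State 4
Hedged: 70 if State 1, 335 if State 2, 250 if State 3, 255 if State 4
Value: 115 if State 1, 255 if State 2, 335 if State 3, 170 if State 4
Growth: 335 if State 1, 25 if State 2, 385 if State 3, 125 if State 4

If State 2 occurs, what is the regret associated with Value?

Best payoff under State 2 is 355.
Regret = 355 − 255 = 100.

100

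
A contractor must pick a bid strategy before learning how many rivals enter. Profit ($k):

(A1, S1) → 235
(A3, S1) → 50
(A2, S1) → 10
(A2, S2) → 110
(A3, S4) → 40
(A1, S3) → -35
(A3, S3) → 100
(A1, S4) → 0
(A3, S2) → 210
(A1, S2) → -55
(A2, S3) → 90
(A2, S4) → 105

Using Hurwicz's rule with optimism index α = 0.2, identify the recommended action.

A3

A1: 0.2·235 + 0.8·(-55) = 3
A2: 0.2·110 + 0.8·10 = 30
A3: 0.2·210 + 0.8·40 = 74
Highest Hurwicz score = 74 → A3.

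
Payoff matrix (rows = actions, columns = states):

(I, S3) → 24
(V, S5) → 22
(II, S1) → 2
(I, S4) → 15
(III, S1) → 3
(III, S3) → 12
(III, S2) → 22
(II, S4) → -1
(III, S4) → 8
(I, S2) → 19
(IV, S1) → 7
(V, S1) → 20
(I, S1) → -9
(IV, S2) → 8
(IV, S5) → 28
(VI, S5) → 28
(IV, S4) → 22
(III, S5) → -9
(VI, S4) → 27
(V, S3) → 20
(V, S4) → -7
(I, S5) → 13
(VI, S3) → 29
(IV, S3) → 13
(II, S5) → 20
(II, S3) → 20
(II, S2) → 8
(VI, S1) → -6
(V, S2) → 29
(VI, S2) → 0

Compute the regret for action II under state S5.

Best payoff under S5 is 28.
Regret = 28 − 20 = 8.

8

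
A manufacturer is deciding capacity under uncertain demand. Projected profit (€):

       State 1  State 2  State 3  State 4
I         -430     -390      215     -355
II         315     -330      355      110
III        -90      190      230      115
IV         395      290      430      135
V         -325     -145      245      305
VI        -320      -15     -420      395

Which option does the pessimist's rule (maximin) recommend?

IV

Row minima: I=-430, II=-330, III=-90, IV=135, V=-325, VI=-420
Best worst-case = 135 → IV.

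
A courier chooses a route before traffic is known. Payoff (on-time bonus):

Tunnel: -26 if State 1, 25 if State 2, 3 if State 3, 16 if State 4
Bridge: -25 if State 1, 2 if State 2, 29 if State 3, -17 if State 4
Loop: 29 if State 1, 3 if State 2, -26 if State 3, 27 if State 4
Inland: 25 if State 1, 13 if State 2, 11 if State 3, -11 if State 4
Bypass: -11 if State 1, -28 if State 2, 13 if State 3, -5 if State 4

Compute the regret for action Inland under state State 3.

Best payoff under State 3 is 29.
Regret = 29 − 11 = 18.

18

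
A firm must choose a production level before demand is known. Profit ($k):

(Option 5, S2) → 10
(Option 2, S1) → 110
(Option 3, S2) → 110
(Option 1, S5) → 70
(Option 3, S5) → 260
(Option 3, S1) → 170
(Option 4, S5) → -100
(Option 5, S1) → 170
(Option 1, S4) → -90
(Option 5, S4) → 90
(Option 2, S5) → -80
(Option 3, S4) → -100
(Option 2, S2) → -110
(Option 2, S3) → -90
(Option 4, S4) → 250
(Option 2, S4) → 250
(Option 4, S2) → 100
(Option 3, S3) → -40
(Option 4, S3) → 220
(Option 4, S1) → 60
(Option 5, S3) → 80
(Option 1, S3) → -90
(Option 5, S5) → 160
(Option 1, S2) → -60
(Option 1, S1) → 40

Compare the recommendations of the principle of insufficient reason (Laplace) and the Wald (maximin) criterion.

Row averages: Option 1=-26, Option 2=16, Option 3=80, Option 4=106, Option 5=102
Highest average = 106 → Option 4.
Row minima: Option 1=-90, Option 2=-110, Option 3=-100, Option 4=-100, Option 5=10
Best worst-case = 10 → Option 5.

laplace → Option 4; maximin → Option 5 (disagree)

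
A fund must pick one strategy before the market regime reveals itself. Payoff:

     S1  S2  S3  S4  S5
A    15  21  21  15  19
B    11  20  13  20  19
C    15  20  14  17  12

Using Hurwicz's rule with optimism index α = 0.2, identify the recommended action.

A

A: 0.2·21 + 0.8·15 = 16.2
B: 0.2·20 + 0.8·11 = 12.8
C: 0.2·20 + 0.8·12 = 13.6
Highest Hurwicz score = 16.2 → A.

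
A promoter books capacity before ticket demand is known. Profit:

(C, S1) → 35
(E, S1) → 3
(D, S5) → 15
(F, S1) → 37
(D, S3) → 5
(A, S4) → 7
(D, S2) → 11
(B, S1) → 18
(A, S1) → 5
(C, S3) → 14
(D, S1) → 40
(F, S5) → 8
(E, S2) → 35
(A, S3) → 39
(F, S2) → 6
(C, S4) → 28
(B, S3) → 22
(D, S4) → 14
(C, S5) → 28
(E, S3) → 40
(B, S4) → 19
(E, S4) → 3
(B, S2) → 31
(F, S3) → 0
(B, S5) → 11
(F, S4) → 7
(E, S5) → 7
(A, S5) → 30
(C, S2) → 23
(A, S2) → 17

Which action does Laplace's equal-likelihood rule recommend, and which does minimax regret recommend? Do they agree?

laplace → C; minimax regret → B (disagree)

Row averages: A=19.6, B=20.2, C=25.6, D=17, E=17.6, F=11.6
Highest average = 25.6 → C.
Column bests: S1=40, S2=35, S3=40, S4=28, S5=30.
A regrets: 35, 18, 1, 21, 0 → max 35
B regrets: 22, 4, 18, 9, 19 → max 22
C regrets: 5, 12, 26, 0, 2 → max 26
D regrets: 0, 24, 35, 14, 15 → max 35
E regrets: 37, 0, 0, 25, 23 → max 37
F regrets: 3, 29, 40, 21, 22 → max 40
Smallest max regret = 22 → B.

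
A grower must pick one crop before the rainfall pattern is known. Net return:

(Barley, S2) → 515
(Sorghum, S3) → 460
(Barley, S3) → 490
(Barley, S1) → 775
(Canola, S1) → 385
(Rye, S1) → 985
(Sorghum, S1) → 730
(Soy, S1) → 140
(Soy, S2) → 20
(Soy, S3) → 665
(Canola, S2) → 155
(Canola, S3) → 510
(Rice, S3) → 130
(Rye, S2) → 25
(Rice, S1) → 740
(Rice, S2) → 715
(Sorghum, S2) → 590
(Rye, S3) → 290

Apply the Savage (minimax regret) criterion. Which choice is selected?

Barley

Column bests: S1=985, S2=715, S3=665.
Soy regrets: 845, 695, 0 → max 845
Sorghum regrets: 255, 125, 205 → max 255
Barley regrets: 210, 200, 175 → max 210
Rye regrets: 0, 690, 375 → max 690
Rice regrets: 245, 0, 535 → max 535
Canola regrets: 600, 560, 155 → max 600
Smallest max regret = 210 → Barley.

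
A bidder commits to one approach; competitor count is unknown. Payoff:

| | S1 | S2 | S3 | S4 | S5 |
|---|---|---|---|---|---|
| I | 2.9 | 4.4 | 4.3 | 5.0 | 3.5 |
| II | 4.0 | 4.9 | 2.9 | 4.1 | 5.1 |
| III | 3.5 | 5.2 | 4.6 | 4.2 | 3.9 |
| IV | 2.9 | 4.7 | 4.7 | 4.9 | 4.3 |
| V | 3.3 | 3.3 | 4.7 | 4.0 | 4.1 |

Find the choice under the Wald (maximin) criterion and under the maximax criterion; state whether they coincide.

Row minima: I=2.9, II=2.9, III=3.5, IV=2.9, V=3.3
Best worst-case = 3.5 → III.
Row maxima: I=5.0, II=5.1, III=5.2, IV=4.9, V=4.7
Best best-case = 5.2 → III.

maximin → III; maximax → III (agree)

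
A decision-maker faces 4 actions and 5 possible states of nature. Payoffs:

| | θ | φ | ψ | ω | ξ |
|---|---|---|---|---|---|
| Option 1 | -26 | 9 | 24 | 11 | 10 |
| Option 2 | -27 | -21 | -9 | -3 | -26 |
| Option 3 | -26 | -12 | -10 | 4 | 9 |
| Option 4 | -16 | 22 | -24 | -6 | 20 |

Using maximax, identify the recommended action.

Row maxima: Option 1=24, Option 2=-3, Option 3=9, Option 4=22
Best best-case = 24 → Option 1.

Option 1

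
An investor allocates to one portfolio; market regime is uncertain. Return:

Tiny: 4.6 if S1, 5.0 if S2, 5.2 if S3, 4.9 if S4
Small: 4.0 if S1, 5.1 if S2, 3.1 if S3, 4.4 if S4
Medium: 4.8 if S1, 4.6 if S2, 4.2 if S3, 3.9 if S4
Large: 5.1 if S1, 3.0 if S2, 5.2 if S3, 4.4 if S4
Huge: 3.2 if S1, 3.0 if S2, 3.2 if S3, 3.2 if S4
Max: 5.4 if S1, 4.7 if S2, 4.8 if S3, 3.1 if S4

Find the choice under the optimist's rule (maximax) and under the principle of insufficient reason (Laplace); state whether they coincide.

maximax → Max; laplace → Tiny (disagree)

Row maxima: Tiny=5.2, Small=5.1, Medium=4.8, Large=5.2, Huge=3.2, Max=5.4
Best best-case = 5.4 → Max.
Row averages: Tiny=4.925, Small=4.15, Medium=4.375, Large=4.425, Huge=3.15, Max=4.5
Highest average = 4.925 → Tiny.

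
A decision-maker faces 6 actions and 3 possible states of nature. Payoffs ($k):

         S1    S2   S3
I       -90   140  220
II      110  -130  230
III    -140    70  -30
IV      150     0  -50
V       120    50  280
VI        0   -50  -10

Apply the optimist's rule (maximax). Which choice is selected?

Row maxima: I=220, II=230, III=70, IV=150, V=280, VI=0
Best best-case = 280 → V.

V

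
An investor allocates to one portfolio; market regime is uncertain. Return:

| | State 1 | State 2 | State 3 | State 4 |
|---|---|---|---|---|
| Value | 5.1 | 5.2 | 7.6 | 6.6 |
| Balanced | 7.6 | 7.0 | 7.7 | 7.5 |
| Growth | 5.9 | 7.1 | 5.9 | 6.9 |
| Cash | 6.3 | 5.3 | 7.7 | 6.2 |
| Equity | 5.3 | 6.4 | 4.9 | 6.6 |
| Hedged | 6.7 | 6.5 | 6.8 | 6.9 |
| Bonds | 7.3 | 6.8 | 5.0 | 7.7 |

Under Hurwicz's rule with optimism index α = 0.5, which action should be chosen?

Value: 0.5·7.6 + 0.5·5.1 = 6.35
Balanced: 0.5·7.7 + 0.5·7.0 = 7.35
Growth: 0.5·7.1 + 0.5·5.9 = 6.5
Cash: 0.5·7.7 + 0.5·5.3 = 6.5
Equity: 0.5·6.6 + 0.5·4.9 = 5.75
Hedged: 0.5·6.9 + 0.5·6.5 = 6.7
Bonds: 0.5·7.7 + 0.5·5.0 = 6.35
Highest Hurwicz score = 7.35 → Balanced.

Balanced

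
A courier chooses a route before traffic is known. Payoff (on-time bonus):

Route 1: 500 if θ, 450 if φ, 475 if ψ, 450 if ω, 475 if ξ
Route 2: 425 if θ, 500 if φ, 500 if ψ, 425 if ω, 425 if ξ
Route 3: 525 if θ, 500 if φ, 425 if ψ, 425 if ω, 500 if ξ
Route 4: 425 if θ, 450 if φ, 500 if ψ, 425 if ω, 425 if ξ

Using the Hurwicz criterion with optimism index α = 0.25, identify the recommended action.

Route 1: 0.25·500 + 0.75·450 = 462.5
Route 2: 0.25·500 + 0.75·425 = 443.75
Route 3: 0.25·525 + 0.75·425 = 450
Route 4: 0.25·500 + 0.75·425 = 443.75
Highest Hurwicz score = 462.5 → Route 1.

Route 1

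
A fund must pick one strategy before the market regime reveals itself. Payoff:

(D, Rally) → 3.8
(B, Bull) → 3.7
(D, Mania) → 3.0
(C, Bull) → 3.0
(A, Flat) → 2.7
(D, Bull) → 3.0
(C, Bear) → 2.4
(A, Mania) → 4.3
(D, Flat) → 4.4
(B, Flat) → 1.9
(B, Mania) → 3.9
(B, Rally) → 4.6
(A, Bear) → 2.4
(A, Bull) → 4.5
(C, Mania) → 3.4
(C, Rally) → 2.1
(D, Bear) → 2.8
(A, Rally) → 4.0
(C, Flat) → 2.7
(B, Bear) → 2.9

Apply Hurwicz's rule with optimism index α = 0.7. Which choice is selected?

A: 0.7·4.5 + 0.3·2.4 = 3.87
B: 0.7·4.6 + 0.3·1.9 = 3.79
C: 0.7·3.4 + 0.3·2.1 = 3.01
D: 0.7·4.4 + 0.3·2.8 = 3.92
Highest Hurwicz score = 3.92 → D.

D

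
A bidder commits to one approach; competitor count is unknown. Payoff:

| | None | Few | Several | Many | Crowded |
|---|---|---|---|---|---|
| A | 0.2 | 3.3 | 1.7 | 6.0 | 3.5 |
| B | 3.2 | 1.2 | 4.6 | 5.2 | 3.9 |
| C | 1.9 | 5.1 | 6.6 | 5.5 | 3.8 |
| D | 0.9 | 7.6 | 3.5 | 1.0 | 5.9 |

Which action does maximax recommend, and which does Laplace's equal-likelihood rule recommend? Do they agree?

maximax → D; laplace → C (disagree)

Row maxima: A=6.0, B=5.2, C=6.6, D=7.6
Best best-case = 7.6 → D.
Row averages: A=2.94, B=3.62, C=4.58, D=3.78
Highest average = 4.58 → C.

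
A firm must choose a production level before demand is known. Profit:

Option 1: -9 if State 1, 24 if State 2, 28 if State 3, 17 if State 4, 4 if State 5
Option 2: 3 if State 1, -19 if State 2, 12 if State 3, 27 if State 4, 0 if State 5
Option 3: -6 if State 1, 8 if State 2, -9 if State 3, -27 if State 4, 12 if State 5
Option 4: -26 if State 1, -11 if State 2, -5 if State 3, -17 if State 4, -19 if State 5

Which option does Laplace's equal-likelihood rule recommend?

Option 1

Row averages: Option 1=12.8, Option 2=4.6, Option 3=-4.4, Option 4=-15.6
Highest average = 12.8 → Option 1.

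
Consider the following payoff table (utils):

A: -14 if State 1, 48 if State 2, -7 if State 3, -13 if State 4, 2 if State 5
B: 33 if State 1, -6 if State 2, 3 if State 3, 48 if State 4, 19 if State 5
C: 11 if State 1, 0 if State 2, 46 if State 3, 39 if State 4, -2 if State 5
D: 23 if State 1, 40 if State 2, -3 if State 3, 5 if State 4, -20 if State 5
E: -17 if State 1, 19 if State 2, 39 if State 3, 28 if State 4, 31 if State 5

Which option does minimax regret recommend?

C

Column bests: State 1=33, State 2=48, State 3=46, State 4=48, State 5=31.
A regrets: 47, 0, 53, 61, 29 → max 61
B regrets: 0, 54, 43, 0, 12 → max 54
C regrets: 22, 48, 0, 9, 33 → max 48
D regrets: 10, 8, 49, 43, 51 → max 51
E regrets: 50, 29, 7, 20, 0 → max 50
Smallest max regret = 48 → C.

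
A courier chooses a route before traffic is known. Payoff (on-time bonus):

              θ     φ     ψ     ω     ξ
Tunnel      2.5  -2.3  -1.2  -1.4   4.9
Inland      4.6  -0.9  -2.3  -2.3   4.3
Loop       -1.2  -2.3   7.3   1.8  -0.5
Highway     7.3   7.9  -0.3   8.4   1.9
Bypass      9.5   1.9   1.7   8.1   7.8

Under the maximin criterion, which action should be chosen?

Row minima: Tunnel=-2.3, Inland=-2.3, Loop=-2.3, Highway=-0.3, Bypass=1.7
Best worst-case = 1.7 → Bypass.

Bypass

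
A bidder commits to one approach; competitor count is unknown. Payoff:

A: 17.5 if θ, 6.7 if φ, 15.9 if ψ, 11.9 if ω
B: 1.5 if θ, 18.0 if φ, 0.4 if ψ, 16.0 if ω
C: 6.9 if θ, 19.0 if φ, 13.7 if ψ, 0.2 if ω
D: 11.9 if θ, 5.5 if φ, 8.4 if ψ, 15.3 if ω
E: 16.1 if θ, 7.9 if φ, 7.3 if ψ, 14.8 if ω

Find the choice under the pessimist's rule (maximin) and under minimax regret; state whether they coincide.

Row minima: A=6.7, B=0.4, C=0.2, D=5.5, E=7.3
Best worst-case = 7.3 → E.
Column bests: θ=17.5, φ=19.0, ψ=15.9, ω=16.0.
A regrets: 0.0, 12.3, 0.0, 4.1 → max 12.3
B regrets: 16.0, 1.0, 15.5, 0.0 → max 16.0
C regrets: 10.6, 0.0, 2.2, 15.8 → max 15.8
D regrets: 5.6, 13.5, 7.5, 0.7 → max 13.5
E regrets: 1.4, 11.1, 8.6, 1.2 → max 11.1
Smallest max regret = 11.1 → E.

maximin → E; minimax regret → E (agree)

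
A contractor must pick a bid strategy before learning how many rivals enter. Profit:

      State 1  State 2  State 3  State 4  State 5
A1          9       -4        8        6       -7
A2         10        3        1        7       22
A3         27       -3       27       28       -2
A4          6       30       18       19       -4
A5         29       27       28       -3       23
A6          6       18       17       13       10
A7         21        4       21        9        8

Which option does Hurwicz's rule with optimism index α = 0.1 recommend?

A1: 0.1·9 + 0.9·(-7) = -5.4
A2: 0.1·22 + 0.9·1 = 3.1
A3: 0.1·28 + 0.9·(-3) = 0.1
A4: 0.1·30 + 0.9·(-4) = -0.6
A5: 0.1·29 + 0.9·(-3) = 0.2
A6: 0.1·18 + 0.9·6 = 7.2
A7: 0.1·21 + 0.9·4 = 5.7
Highest Hurwicz score = 7.2 → A6.

A6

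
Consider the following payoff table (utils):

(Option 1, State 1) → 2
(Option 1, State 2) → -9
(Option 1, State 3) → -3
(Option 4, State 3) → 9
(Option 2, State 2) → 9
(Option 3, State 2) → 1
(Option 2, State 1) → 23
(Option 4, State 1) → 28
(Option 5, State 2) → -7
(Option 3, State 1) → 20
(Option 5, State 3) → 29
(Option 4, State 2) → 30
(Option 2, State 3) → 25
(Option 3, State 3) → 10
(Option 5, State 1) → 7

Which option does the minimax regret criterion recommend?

Column bests: State 1=28, State 2=30, State 3=29.
Option 1 regrets: 26, 39, 32 → max 39
Option 2 regrets: 5, 21, 4 → max 21
Option 3 regrets: 8, 29, 19 → max 29
Option 4 regrets: 0, 0, 20 → max 20
Option 5 regrets: 21, 37, 0 → max 37
Smallest max regret = 20 → Option 4.

Option 4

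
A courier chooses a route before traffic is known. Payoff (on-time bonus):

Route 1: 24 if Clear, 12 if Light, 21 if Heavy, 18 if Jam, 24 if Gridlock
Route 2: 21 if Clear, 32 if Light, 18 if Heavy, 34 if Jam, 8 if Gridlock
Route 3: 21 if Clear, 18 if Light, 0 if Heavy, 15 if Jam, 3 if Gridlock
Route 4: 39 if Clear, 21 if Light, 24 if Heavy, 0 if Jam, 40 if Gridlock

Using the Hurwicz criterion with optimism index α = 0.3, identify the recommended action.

Route 1: 0.3·24 + 0.7·12 = 15.6
Route 2: 0.3·34 + 0.7·8 = 15.8
Route 3: 0.3·21 + 0.7·0 = 6.3
Route 4: 0.3·40 + 0.7·0 = 12
Highest Hurwicz score = 15.8 → Route 2.

Route 2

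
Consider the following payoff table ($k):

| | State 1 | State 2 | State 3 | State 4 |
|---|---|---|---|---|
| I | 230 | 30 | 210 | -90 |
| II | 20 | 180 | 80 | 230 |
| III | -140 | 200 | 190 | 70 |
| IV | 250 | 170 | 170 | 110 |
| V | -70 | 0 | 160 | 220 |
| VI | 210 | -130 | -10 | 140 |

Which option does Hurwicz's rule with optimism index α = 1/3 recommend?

IV

I: 1/3·230 + 2/3·(-90) = 50/3
II: 1/3·230 + 2/3·20 = 90
III: 1/3·200 + 2/3·(-140) = -80/3
IV: 1/3·250 + 2/3·110 = 470/3
V: 1/3·220 + 2/3·(-70) = 80/3
VI: 1/3·210 + 2/3·(-130) = -50/3
Highest Hurwicz score = 470/3 → IV.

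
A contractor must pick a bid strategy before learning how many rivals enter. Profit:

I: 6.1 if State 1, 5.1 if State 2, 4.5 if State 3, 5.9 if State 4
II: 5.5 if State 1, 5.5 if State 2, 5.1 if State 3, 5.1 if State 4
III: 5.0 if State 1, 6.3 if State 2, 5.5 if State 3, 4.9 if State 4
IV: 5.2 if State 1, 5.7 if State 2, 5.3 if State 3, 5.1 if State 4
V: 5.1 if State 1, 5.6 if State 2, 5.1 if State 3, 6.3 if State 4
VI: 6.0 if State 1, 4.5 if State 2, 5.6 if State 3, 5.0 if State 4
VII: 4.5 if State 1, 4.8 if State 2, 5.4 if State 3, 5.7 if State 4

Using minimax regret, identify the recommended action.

Column bests: State 1=6.1, State 2=6.3, State 3=5.6, State 4=6.3.
I regrets: 0.0, 1.2, 1.1, 0.4 → max 1.2
II regrets: 0.6, 0.8, 0.5, 1.2 → max 1.2
III regrets: 1.1, 0.0, 0.1, 1.4 → max 1.4
IV regrets: 0.9, 0.6, 0.3, 1.2 → max 1.2
V regrets: 1.0, 0.7, 0.5, 0.0 → max 1.0
VI regrets: 0.1, 1.8, 0.0, 1.3 → max 1.8
VII regrets: 1.6, 1.5, 0.2, 0.6 → max 1.6
Smallest max regret = 1.0 → V.

V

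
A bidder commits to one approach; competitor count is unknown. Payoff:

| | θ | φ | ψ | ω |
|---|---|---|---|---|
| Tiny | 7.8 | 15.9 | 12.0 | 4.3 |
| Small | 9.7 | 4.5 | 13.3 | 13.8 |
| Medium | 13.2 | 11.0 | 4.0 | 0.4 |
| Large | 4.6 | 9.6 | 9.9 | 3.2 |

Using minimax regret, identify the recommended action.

Column bests: θ=13.2, φ=15.9, ψ=13.3, ω=13.8.
Tiny regrets: 5.4, 0.0, 1.3, 9.5 → max 9.5
Small regrets: 3.5, 11.4, 0.0, 0.0 → max 11.4
Medium regrets: 0.0, 4.9, 9.3, 13.4 → max 13.4
Large regrets: 8.6, 6.3, 3.4, 10.6 → max 10.6
Smallest max regret = 9.5 → Tiny.

Tiny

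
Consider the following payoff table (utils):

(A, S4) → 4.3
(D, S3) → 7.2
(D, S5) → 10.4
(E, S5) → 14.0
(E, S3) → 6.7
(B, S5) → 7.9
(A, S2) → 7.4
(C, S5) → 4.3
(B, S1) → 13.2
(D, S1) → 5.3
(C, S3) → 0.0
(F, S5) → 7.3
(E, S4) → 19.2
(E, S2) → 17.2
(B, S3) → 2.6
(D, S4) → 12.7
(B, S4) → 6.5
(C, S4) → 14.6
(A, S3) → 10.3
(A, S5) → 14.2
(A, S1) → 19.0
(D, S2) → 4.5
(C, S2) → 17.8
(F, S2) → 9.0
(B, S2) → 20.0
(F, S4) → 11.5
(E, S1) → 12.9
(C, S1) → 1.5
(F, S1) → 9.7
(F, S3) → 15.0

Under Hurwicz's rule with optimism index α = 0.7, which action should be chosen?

A: 0.7·19.0 + 0.3·4.3 = 14.59
B: 0.7·20.0 + 0.3·2.6 = 14.78
C: 0.7·17.8 + 0.3·0.0 = 12.46
D: 0.7·12.7 + 0.3·4.5 = 10.24
E: 0.7·19.2 + 0.3·6.7 = 15.45
F: 0.7·15.0 + 0.3·7.3 = 12.69
Highest Hurwicz score = 15.45 → E.

E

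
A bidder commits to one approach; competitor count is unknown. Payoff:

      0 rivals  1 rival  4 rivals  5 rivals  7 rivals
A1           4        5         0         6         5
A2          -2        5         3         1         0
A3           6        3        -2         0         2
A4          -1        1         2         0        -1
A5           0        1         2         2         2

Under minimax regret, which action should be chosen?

Column bests: 0 rivals=6, 1 rival=5, 4 rivals=3, 5 rivals=6, 7 rivals=5.
A1 regrets: 2, 0, 3, 0, 0 → max 3
A2 regrets: 8, 0, 0, 5, 5 → max 8
A3 regrets: 0, 2, 5, 6, 3 → max 6
A4 regrets: 7, 4, 1, 6, 6 → max 7
A5 regrets: 6, 4, 1, 4, 3 → max 6
Smallest max regret = 3 → A1.

A1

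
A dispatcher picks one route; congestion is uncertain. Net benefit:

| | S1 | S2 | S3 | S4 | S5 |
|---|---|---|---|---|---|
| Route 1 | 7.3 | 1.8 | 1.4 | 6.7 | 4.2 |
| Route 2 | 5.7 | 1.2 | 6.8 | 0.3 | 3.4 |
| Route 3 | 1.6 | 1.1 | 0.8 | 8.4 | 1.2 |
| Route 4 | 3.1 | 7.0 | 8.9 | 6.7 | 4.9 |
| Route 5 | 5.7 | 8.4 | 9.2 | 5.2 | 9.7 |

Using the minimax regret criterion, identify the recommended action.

Route 5

Column bests: S1=7.3, S2=8.4, S3=9.2, S4=8.4, S5=9.7.
Route 1 regrets: 0.0, 6.6, 7.8, 1.7, 5.5 → max 7.8
Route 2 regrets: 1.6, 7.2, 2.4, 8.1, 6.3 → max 8.1
Route 3 regrets: 5.7, 7.3, 8.4, 0.0, 8.5 → max 8.5
Route 4 regrets: 4.2, 1.4, 0.3, 1.7, 4.8 → max 4.8
Route 5 regrets: 1.6, 0.0, 0.0, 3.2, 0.0 → max 3.2
Smallest max regret = 3.2 → Route 5.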